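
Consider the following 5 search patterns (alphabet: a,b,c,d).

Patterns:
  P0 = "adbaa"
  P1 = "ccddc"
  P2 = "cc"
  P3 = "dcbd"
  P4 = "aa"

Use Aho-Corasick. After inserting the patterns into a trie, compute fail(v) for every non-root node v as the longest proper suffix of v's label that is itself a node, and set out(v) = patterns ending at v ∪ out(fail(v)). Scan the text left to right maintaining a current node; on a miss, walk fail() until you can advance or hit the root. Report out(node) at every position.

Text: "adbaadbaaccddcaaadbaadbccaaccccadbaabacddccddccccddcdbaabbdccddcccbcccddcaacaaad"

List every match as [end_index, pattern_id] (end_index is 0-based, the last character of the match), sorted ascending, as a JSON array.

Build:
Trie nodes:
  n0 'ε': a→1 c→6 d→11
  n1 'a': a→15 d→2
  n2 'ad': b→3
  n3 'adb': a→4
  n4 'adba': a→5
  n5 'adbaa': ·  ←P0
  n6 'c': c→7
  n7 'cc': d→8  ←P2
  n8 'ccd': d→9
  n9 'ccdd': c→10
  n10 'ccddc': ·  ←P1
  n11 'd': c→12
  n12 'dc': b→13
  n13 'dcb': d→14
  n14 'dcbd': ·  ←P3
  n15 'aa': ·  ←P4

BFS fail/out derivation:
  n1('a'): parent n0 fail=0; on 'a' 0 → fail=0;  out ∅∪∅=∅
  n6('c'): parent n0 fail=0; on 'c' 0 → fail=0;  out ∅∪∅=∅
  n11('d'): parent n0 fail=0; on 'd' 0 → fail=0;  out ∅∪∅=∅
  n2('ad'): parent n1 fail=0; on 'd' 0 → fail=11;  out ∅∪∅=∅
  n7('cc'): parent n6 fail=0; on 'c' 0 → fail=6;  out {2}∪∅={2}
  n12('dc'): parent n11 fail=0; on 'c' 0 → fail=6;  out ∅∪∅=∅
  n15('aa'): parent n1 fail=0; on 'a' 0 → fail=1;  out {4}∪∅={4}
  n3('adb'): parent n2 fail=11; on 'b' 11→0 → fail=0;  out ∅∪∅=∅
  n8('ccd'): parent n7 fail=6; on 'd' 6→0 → fail=11;  out ∅∪∅=∅
  n13('dcb'): parent n12 fail=6; on 'b' 6→0 → fail=0;  out ∅∪∅=∅
  n4('adba'): parent n3 fail=0; on 'a' 0 → fail=1;  out ∅∪∅=∅
  n9('ccdd'): parent n8 fail=11; on 'd' 11→0 → fail=11;  out ∅∪∅=∅
  n14('dcbd'): parent n13 fail=0; on 'd' 0 → fail=11;  out {3}∪∅={3}
  n5('adbaa'): parent n4 fail=1; on 'a' 1 → fail=15;  out {0}∪{4}={0,4}
  n10('ccddc'): parent n9 fail=11; on 'c' 11 → fail=12;  out {1}∪∅={1}

Run:
i=0 'a': node 0→1
i=1 'd': node 1→2
i=2 'b': node 2→3
i=3 'a': node 3→4
i=4 'a': node 4→5  → match P0@[0:4],P4@[3:4]
i=5 'd': node 5→2 ·f
i=6 'b': node 2→3
i=7 'a': node 3→4
i=8 'a': node 4→5  → match P0@[4:8],P4@[7:8]
i=9 'c': node 5→6 ·f
i=10 'c': node 6→7  → match P2@[9:10]
i=11 'd': node 7→8
i=12 'd': node 8→9
i=13 'c': node 9→10  → match P1@[9:13]
i=14 'a': node 10→1 ·f
i=15 'a': node 1→15  → match P4@[14:15]
i=16 'a': node 15→15 ·f  → match P4@[15:16]
i=17 'd': node 15→2 ·f
i=18 'b': node 2→3
i=19 'a': node 3→4
i=20 'a': node 4→5  → match P0@[16:20],P4@[19:20]
i=21 'd': node 5→2 ·f
i=22 'b': node 2→3
i=23 'c': node 3→6 ·f
i=24 'c': node 6→7  → match P2@[23:24]
i=25 'a': node 7→1 ·f
i=26 'a': node 1→15  → match P4@[25:26]
i=27 'c': node 15→6 ·f
i=28 'c': node 6→7  → match P2@[27:28]
i=29 'c': node 7→7 ·f  → match P2@[28:29]
i=30 'c': node 7→7 ·f  → match P2@[29:30]
i=31 'a': node 7→1 ·f
i=32 'd': node 1→2
i=33 'b': node 2→3
i=34 'a': node 3→4
i=35 'a': node 4→5  → match P0@[31:35],P4@[34:35]
i=36 'b': node 5→0 ·f
i=37 'a': node 0→1
i=38 'c': node 1→6 ·f
i=39 'd': node 6→11 ·f
i=40 'd': node 11→11 ·f
i=41 'c': node 11→12
i=42 'c': node 12→7 ·f  → match P2@[41:42]
i=43 'd': node 7→8
i=44 'd': node 8→9
i=45 'c': node 9→10  → match P1@[41:45]
i=46 'c': node 10→7 ·f  → match P2@[45:46]
i=47 'c': node 7→7 ·f  → match P2@[46:47]
i=48 'c': node 7→7 ·f  → match P2@[47:48]
i=49 'd': node 7→8
i=50 'd': node 8→9
i=51 'c': node 9→10  → match P1@[47:51]
i=52 'd': node 10→11 ·f
i=53 'b': node 11→0 ·f
i=54 'a': node 0→1
i=55 'a': node 1→15  → match P4@[54:55]
i=56 'b': node 15→0 ·f
i=57 'b': node 0→0
i=58 'd': node 0→11
i=59 'c': node 11→12
i=60 'c': node 12→7 ·f  → match P2@[59:60]
i=61 'd': node 7→8
i=62 'd': node 8→9
i=63 'c': node 9→10  → match P1@[59:63]
i=64 'c': node 10→7 ·f  → match P2@[63:64]
i=65 'c': node 7→7 ·f  → match P2@[64:65]
i=66 'b': node 7→0 ·f
i=67 'c': node 0→6
i=68 'c': node 6→7  → match P2@[67:68]
i=69 'c': node 7→7 ·f  → match P2@[68:69]
i=70 'd': node 7→8
i=71 'd': node 8→9
i=72 'c': node 9→10  → match P1@[68:72]
i=73 'a': node 10→1 ·f
i=74 'a': node 1→15  → match P4@[73:74]
i=75 'c': node 15→6 ·f
i=76 'a': node 6→1 ·f
i=77 'a': node 1→15  → match P4@[76:77]
i=78 'a': node 15→15 ·f  → match P4@[77:78]
i=79 'd': node 15→2 ·f

Result: [[4,0],[4,4],[8,0],[8,4],[10,2],[13,1],[15,4],[16,4],[20,0],[20,4],[24,2],[26,4],[28,2],[29,2],[30,2],[35,0],[35,4],[42,2],[45,1],[46,2],[47,2],[48,2],[51,1],[55,4],[60,2],[63,1],[64,2],[65,2],[68,2],[69,2],[72,1],[74,4],[77,4],[78,4]]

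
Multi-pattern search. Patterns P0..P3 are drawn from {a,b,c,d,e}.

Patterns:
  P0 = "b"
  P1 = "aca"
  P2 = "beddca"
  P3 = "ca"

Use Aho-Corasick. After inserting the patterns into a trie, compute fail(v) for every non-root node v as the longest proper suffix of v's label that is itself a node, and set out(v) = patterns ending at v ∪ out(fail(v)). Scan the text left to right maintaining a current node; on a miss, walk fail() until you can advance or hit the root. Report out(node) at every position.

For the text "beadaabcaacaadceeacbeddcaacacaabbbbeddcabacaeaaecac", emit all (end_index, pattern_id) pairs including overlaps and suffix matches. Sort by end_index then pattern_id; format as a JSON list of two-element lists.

Construct AC machine:
Trie (insert patterns):
  0='ε' goto a→2 b→1 c→10
  1='b' goto e→5  ←P0
  2='a' goto c→3
  3='ac' goto a→4
  4='aca' goto ·  ←P1
  5='be' goto d→6
  6='bed' goto d→7
  7='bedd' goto c→8
  8='beddc' goto a→9
  9='beddca' goto ·  ←P2
  10='c' goto a→11
  11='ca' goto ·  ←P3

Failure links (BFS by depth):
  fail(1) 'b': from fail(0)=0 chase 'b': 0 ⇒ 0;  out={0}∪out(0)={0}
  fail(2) 'a': from fail(0)=0 chase 'a': 0 ⇒ 0;  out=∅∪out(0)=∅
  fail(10) 'c': from fail(0)=0 chase 'c': 0 ⇒ 0;  out=∅∪out(0)=∅
  fail(3) 'ac': from fail(2)=0 chase 'c': 0 ⇒ 10;  out=∅∪out(10)=∅
  fail(5) 'be': from fail(1)=0 chase 'e': 0 ⇒ 0;  out=∅∪out(0)=∅
  fail(11) 'ca': from fail(10)=0 chase 'a': 0 ⇒ 2;  out={3}∪out(2)={3}
  fail(4) 'aca': from fail(3)=10 chase 'a': 10 ⇒ 11;  out={1}∪out(11)={1,3}
  fail(6) 'bed': from fail(5)=0 chase 'd': 0 ⇒ 0;  out=∅∪out(0)=∅
  fail(7) 'bedd': from fail(6)=0 chase 'd': 0 ⇒ 0;  out=∅∪out(0)=∅
  fail(8) 'beddc': from fail(7)=0 chase 'c': 0 ⇒ 10;  out=∅∪out(10)=∅
  fail(9) 'beddca': from fail(8)=10 chase 'a': 10 ⇒ 11;  out={2}∪out(11)={2,3}

Text stream:
i=0 'b': node 0→1  → match P0@[0:0]
i=1 'e': node 1→5
i=2 'a': node 5→2 (fail-walked)
i=3 'd': node 2→0 (fail-walked)
i=4 'a': node 0→2
i=5 'a': node 2→2 (fail-walked)
i=6 'b': node 2→1 (fail-walked)  → match P0@[6:6]
i=7 'c': node 1→10 (fail-walked)
i=8 'a': node 10→11  → match P3@[7:8]
i=9 'a': node 11→2 (fail-walked)
i=10 'c': node 2→3
i=11 'a': node 3→4  → match P1@[9:11],P3@[10:11]
i=12 'a': node 4→2 (fail-walked)
i=13 'd': node 2→0 (fail-walked)
i=14 'c': node 0→10
i=15 'e': node 10→0 (fail-walked)
i=16 'e': node 0→0
i=17 'a': node 0→2
i=18 'c': node 2→3
i=19 'b': node 3→1 (fail-walked)  → match P0@[19:19]
i=20 'e': node 1→5
i=21 'd': node 5→6
i=22 'd': node 6→7
i=23 'c': node 7→8
i=24 'a': node 8→9  → match P2@[19:24],P3@[23:24]
i=25 'a': node 9→2 (fail-walked)
i=26 'c': node 2→3
i=27 'a': node 3→4  → match P1@[25:27],P3@[26:27]
i=28 'c': node 4→3 (fail-walked)
i=29 'a': node 3→4  → match P1@[27:29],P3@[28:29]
i=30 'a': node 4→2 (fail-walked)
i=31 'b': node 2→1 (fail-walked)  → match P0@[31:31]
i=32 'b': node 1→1 (fail-walked)  → match P0@[32:32]
i=33 'b': node 1→1 (fail-walked)  → match P0@[33:33]
i=34 'b': node 1→1 (fail-walked)  → match P0@[34:34]
i=35 'e': node 1→5
i=36 'd': node 5→6
i=37 'd': node 6→7
i=38 'c': node 7→8
i=39 'a': node 8→9  → match P2@[34:39],P3@[38:39]
i=40 'b': node 9→1 (fail-walked)  → match P0@[40:40]
i=41 'a': node 1→2 (fail-walked)
i=42 'c': node 2→3
i=43 'a': node 3→4  → match P1@[41:43],P3@[42:43]
i=44 'e': node 4→0 (fail-walked)
i=45 'a': node 0→2
i=46 'a': node 2→2 (fail-walked)
i=47 'e': node 2→0 (fail-walked)
i=48 'c': node 0→10
i=49 'a': node 10→11  → match P3@[48:49]
i=50 'c': node 11→3 (fail-walked)

Result: [[0,0],[6,0],[8,3],[11,1],[11,3],[19,0],[24,2],[24,3],[27,1],[27,3],[29,1],[29,3],[31,0],[32,0],[33,0],[34,0],[39,2],[39,3],[40,0],[43,1],[43,3],[49,3]]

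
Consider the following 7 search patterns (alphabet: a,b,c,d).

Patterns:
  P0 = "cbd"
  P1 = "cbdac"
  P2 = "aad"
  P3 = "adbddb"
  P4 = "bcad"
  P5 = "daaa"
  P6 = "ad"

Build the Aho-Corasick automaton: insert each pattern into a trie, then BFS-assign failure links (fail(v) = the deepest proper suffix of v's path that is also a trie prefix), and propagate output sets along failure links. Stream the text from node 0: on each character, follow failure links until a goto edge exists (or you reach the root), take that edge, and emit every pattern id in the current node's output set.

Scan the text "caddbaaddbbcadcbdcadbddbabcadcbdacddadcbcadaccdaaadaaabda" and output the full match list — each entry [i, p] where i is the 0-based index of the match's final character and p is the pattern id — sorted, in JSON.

Build:
Trie nodes:
  0='ε' goto a→6 b→14 c→1 d→18
  1='c' goto b→2
  2='cb' goto d→3
  3='cbd' goto a→4  [P0 ends]
  4='cbda' goto c→5
  5='cbdac' goto ·  [P1 ends]
  6='a' goto a→7 d→9
  7='aa' goto d→8
  8='aad' goto ·  [P2 ends]
  9='ad' goto b→10  [P6 ends]
  10='adb' goto d→11
  11='adbd' goto d→12
  12='adbdd' goto b→13
  13='adbddb' goto ·  [P3 ends]
  14='b' goto c→15
  15='bc' goto a→16
  16='bca' goto d→17
  17='bcad' goto ·  [P4 ends]
  18='d' goto a→19
  19='da' goto a→20
  20='daa' goto a→21
  21='daaa' goto ·  [P5 ends]

Failure links (BFS by depth):
  n1('c'): parent n0 fail=0; on 'c' 0 → fail=0;  out ∅∪∅=∅
  n6('a'): parent n0 fail=0; on 'a' 0 → fail=0;  out ∅∪∅=∅
  n14('b'): parent n0 fail=0; on 'b' 0 → fail=0;  out ∅∪∅=∅
  n18('d'): parent n0 fail=0; on 'd' 0 → fail=0;  out ∅∪∅=∅
  n2('cb'): parent n1 fail=0; on 'b' 0 → fail=14;  out ∅∪∅=∅
  n7('aa'): parent n6 fail=0; on 'a' 0 → fail=6;  out ∅∪∅=∅
  n9('ad'): parent n6 fail=0; on 'd' 0 → fail=18;  out {6}∪∅={6}
  n15('bc'): parent n14 fail=0; on 'c' 0 → fail=1;  out ∅∪∅=∅
  n19('da'): parent n18 fail=0; on 'a' 0 → fail=6;  out ∅∪∅=∅
  n3('cbd'): parent n2 fail=14; on 'd' 14→0 → fail=18;  out {0}∪∅={0}
  n8('aad'): parent n7 fail=6; on 'd' 6 → fail=9;  out {2}∪{6}={2,6}
  n10('adb'): parent n9 fail=18; on 'b' 18→0 → fail=14;  out ∅∪∅=∅
  n16('bca'): parent n15 fail=1; on 'a' 1→0 → fail=6;  out ∅∪∅=∅
  n20('daa'): parent n19 fail=6; on 'a' 6 → fail=7;  out ∅∪∅=∅
  n4('cbda'): parent n3 fail=18; on 'a' 18 → fail=19;  out ∅∪∅=∅
  n11('adbd'): parent n10 fail=14; on 'd' 14→0 → fail=18;  out ∅∪∅=∅
  n17('bcad'): parent n16 fail=6; on 'd' 6 → fail=9;  out {4}∪{6}={4,6}
  n21('daaa'): parent n20 fail=7; on 'a' 7→6 → fail=7;  out {5}∪∅={5}
  n5('cbdac'): parent n4 fail=19; on 'c' 19→6→0 → fail=1;  out {1}∪∅={1}
  n12('adbdd'): parent n11 fail=18; on 'd' 18→0 → fail=18;  out ∅∪∅=∅
  n13('adbddb'): parent n12 fail=18; on 'b' 18→0 → fail=14;  out {3}∪∅={3}

Text stream:
[0] read 'c'  n0⇒n1
[1] read 'a'  n1⇒n6 (fail-walked)
[2] read 'd'  n6⇒n9  emit P6@[1:2]
[3] read 'd'  n9⇒n18 (fail-walked)
[4] read 'b'  n18⇒n14 (fail-walked)
[5] read 'a'  n14⇒n6 (fail-walked)
[6] read 'a'  n6⇒n7
[7] read 'd'  n7⇒n8  emit P2@[5:7],P6@[6:7]
[8] read 'd'  n8⇒n18 (fail-walked)
[9] read 'b'  n18⇒n14 (fail-walked)
[10] read 'b'  n14⇒n14 (fail-walked)
[11] read 'c'  n14⇒n15
[12] read 'a'  n15⇒n16
[13] read 'd'  n16⇒n17  emit P4@[10:13],P6@[12:13]
[14] read 'c'  n17⇒n1 (fail-walked)
[15] read 'b'  n1⇒n2
[16] read 'd'  n2⇒n3  emit P0@[14:16]
[17] read 'c'  n3⇒n1 (fail-walked)
[18] read 'a'  n1⇒n6 (fail-walked)
[19] read 'd'  n6⇒n9  emit P6@[18:19]
[20] read 'b'  n9⇒n10
[21] read 'd'  n10⇒n11
[22] read 'd'  n11⇒n12
[23] read 'b'  n12⇒n13  emit P3@[18:23]
[24] read 'a'  n13⇒n6 (fail-walked)
[25] read 'b'  n6⇒n14 (fail-walked)
[26] read 'c'  n14⇒n15
[27] read 'a'  n15⇒n16
[28] read 'd'  n16⇒n17  emit P4@[25:28],P6@[27:28]
[29] read 'c'  n17⇒n1 (fail-walked)
[30] read 'b'  n1⇒n2
[31] read 'd'  n2⇒n3  emit P0@[29:31]
[32] read 'a'  n3⇒n4
[33] read 'c'  n4⇒n5  emit P1@[29:33]
[34] read 'd'  n5⇒n18 (fail-walked)
[35] read 'd'  n18⇒n18 (fail-walked)
[36] read 'a'  n18⇒n19
[37] read 'd'  n19⇒n9 (fail-walked)  emit P6@[36:37]
[38] read 'c'  n9⇒n1 (fail-walked)
[39] read 'b'  n1⇒n2
[40] read 'c'  n2⇒n15 (fail-walked)
[41] read 'a'  n15⇒n16
[42] read 'd'  n16⇒n17  emit P4@[39:42],P6@[41:42]
[43] read 'a'  n17⇒n19 (fail-walked)
[44] read 'c'  n19⇒n1 (fail-walked)
[45] read 'c'  n1⇒n1 (fail-walked)
[46] read 'd'  n1⇒n18 (fail-walked)
[47] read 'a'  n18⇒n19
[48] read 'a'  n19⇒n20
[49] read 'a'  n20⇒n21  emit P5@[46:49]
[50] read 'd'  n21⇒n8 (fail-walked)  emit P2@[48:50],P6@[49:50]
[51] read 'a'  n8⇒n19 (fail-walked)
[52] read 'a'  n19⇒n20
[53] read 'a'  n20⇒n21  emit P5@[50:53]
[54] read 'b'  n21⇒n14 (fail-walked)
[55] read 'd'  n14⇒n18 (fail-walked)
[56] read 'a'  n18⇒n19

All matches (sorted): [[2,6],[7,2],[7,6],[13,4],[13,6],[16,0],[19,6],[23,3],[28,4],[28,6],[31,0],[33,1],[37,6],[42,4],[42,6],[49,5],[50,2],[50,6],[53,5]]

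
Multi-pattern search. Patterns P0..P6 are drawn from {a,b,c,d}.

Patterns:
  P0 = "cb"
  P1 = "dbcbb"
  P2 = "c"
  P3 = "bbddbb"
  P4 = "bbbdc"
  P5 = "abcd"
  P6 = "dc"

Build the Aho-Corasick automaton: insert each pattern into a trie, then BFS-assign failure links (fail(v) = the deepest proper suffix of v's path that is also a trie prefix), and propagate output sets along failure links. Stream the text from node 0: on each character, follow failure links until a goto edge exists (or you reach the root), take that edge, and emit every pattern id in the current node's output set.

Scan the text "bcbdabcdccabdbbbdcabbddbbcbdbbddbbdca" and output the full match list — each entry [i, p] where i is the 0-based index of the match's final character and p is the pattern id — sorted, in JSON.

Build automaton:
Trie nodes:
  0='ε' goto a→17 b→8 c→1 d→3
  1='c' goto b→2  ←P2
  2='cb' goto ·  ←P0
  3='d' goto b→4 c→21
  4='db' goto c→5
  5='dbc' goto b→6
  6='dbcb' goto b→7
  7='dbcbb' goto ·  ←P1
  8='b' goto b→9
  9='bb' goto b→14 d→10
  10='bbd' goto d→11
  11='bbdd' goto b→12
  12='bbddb' goto b→13
  13='bbddbb' goto ·  ←P3
  14='bbb' goto d→15
  15='bbbd' goto c→16
  16='bbbdc' goto ·  ←P4
  17='a' goto b→18
  18='ab' goto c→19
  19='abc' goto d→20
  20='abcd' goto ·  ←P5
  21='dc' goto ·  ←P6

BFS fail/out derivation:
  fail(1) 'c': from fail(0)=0 chase 'c': 0 ⇒ 0;  out={2}∪out(0)={2}
  fail(3) 'd': from fail(0)=0 chase 'd': 0 ⇒ 0;  out=∅∪out(0)=∅
  fail(8) 'b': from fail(0)=0 chase 'b': 0 ⇒ 0;  out=∅∪out(0)=∅
  fail(17) 'a': from fail(0)=0 chase 'a': 0 ⇒ 0;  out=∅∪out(0)=∅
  fail(2) 'cb': from fail(1)=0 chase 'b': 0 ⇒ 8;  out={0}∪out(8)={0}
  fail(4) 'db': from fail(3)=0 chase 'b': 0 ⇒ 8;  out=∅∪out(8)=∅
  fail(9) 'bb': from fail(8)=0 chase 'b': 0 ⇒ 8;  out=∅∪out(8)=∅
  fail(18) 'ab': from fail(17)=0 chase 'b': 0 ⇒ 8;  out=∅∪out(8)=∅
  fail(21) 'dc': from fail(3)=0 chase 'c': 0 ⇒ 1;  out={6}∪out(1)={2,6}
  fail(5) 'dbc': from fail(4)=8 chase 'c': 8→0 ⇒ 1;  out=∅∪out(1)={2}
  fail(10) 'bbd': from fail(9)=8 chase 'd': 8→0 ⇒ 3;  out=∅∪out(3)=∅
  fail(14) 'bbb': from fail(9)=8 chase 'b': 8 ⇒ 9;  out=∅∪out(9)=∅
  fail(19) 'abc': from fail(18)=8 chase 'c': 8→0 ⇒ 1;  out=∅∪out(1)={2}
  fail(6) 'dbcb': from fail(5)=1 chase 'b': 1 ⇒ 2;  out=∅∪out(2)={0}
  fail(11) 'bbdd': from fail(10)=3 chase 'd': 3→0 ⇒ 3;  out=∅∪out(3)=∅
  fail(15) 'bbbd': from fail(14)=9 chase 'd': 9 ⇒ 10;  out=∅∪out(10)=∅
  fail(20) 'abcd': from fail(19)=1 chase 'd': 1→0 ⇒ 3;  out={5}∪out(3)={5}
  fail(7) 'dbcbb': from fail(6)=2 chase 'b': 2→8 ⇒ 9;  out={1}∪out(9)={1}
  fail(12) 'bbddb': from fail(11)=3 chase 'b': 3 ⇒ 4;  out=∅∪out(4)=∅
  fail(16) 'bbbdc': from fail(15)=10 chase 'c': 10→3 ⇒ 21;  out={4}∪out(21)={2,4,6}
  fail(13) 'bbddbb': from fail(12)=4 chase 'b': 4→8 ⇒ 9;  out={3}∪out(9)={3}

Text stream:
pos 0 'b': at 8
pos 1 'c': at 1 (fail-walked)  ** P2@[1:1]
pos 2 'b': at 2  ** P0@[1:2]
pos 3 'd': at 3 (fail-walked)
pos 4 'a': at 17 (fail-walked)
pos 5 'b': at 18
pos 6 'c': at 19  ** P2@[6:6]
pos 7 'd': at 20  ** P5@[4:7]
pos 8 'c': at 21 (fail-walked)  ** P2@[8:8],P6@[7:8]
pos 9 'c': at 1 (fail-walked)  ** P2@[9:9]
pos 10 'a': at 17 (fail-walked)
pos 11 'b': at 18
pos 12 'd': at 3 (fail-walked)
pos 13 'b': at 4
pos 14 'b': at 9 (fail-walked)
pos 15 'b': at 14
pos 16 'd': at 15
pos 17 'c': at 16  ** P2@[17:17],P4@[13:17],P6@[16:17]
pos 18 'a': at 17 (fail-walked)
pos 19 'b': at 18
pos 20 'b': at 9 (fail-walked)
pos 21 'd': at 10
pos 22 'd': at 11
pos 23 'b': at 12
pos 24 'b': at 13  ** P3@[19:24]
pos 25 'c': at 1 (fail-walked)  ** P2@[25:25]
pos 26 'b': at 2  ** P0@[25:26]
pos 27 'd': at 3 (fail-walked)
pos 28 'b': at 4
pos 29 'b': at 9 (fail-walked)
pos 30 'd': at 10
pos 31 'd': at 11
pos 32 'b': at 12
pos 33 'b': at 13  ** P3@[28:33]
pos 34 'd': at 10 (fail-walked)
pos 35 'c': at 21 (fail-walked)  ** P2@[35:35],P6@[34:35]
pos 36 'a': at 17 (fail-walked)

Result: [[1,2],[2,0],[6,2],[7,5],[8,2],[8,6],[9,2],[17,2],[17,4],[17,6],[24,3],[25,2],[26,0],[33,3],[35,2],[35,6]]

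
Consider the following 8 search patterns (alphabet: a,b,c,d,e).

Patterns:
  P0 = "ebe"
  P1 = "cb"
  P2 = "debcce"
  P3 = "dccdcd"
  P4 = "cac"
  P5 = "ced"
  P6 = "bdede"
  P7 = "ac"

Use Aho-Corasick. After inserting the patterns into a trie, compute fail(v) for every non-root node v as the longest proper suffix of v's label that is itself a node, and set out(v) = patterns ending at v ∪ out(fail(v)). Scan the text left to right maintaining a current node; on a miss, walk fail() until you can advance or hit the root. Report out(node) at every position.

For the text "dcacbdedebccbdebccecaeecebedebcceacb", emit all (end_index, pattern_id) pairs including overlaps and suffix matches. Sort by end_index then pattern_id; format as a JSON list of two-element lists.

Construct AC machine:
Trie nodes:
  0='ε' goto a→26 b→21 c→4 d→6 e→1
  1='e' goto b→2
  2='eb' goto e→3
  3='ebe' goto ·  ←P0
  4='c' goto a→17 b→5 e→19
  5='cb' goto ·  ←P1
  6='d' goto c→12 e→7
  7='de' goto b→8
  8='deb' goto c→9
  9='debc' goto c→10
  10='debcc' goto e→11
  11='debcce' goto ·  ←P2
  12='dc' goto c→13
  13='dcc' goto d→14
  14='dccd' goto c→15
  15='dccdc' goto d→16
  16='dccdcd' goto ·  ←P3
  17='ca' goto c→18
  18='cac' goto ·  ←P4
  19='ce' goto d→20
  20='ced' goto ·  ←P5
  21='b' goto d→22
  22='bd' goto e→23
  23='bde' goto d→24
  24='bded' goto e→25
  25='bdede' goto ·  ←P6
  26='a' goto c→27
  27='ac' goto ·  ←P7

BFS fail/out derivation:
  n1('e'): parent n0 fail=0; on 'e' 0 → fail=0;  out ∅∪∅=∅
  n4('c'): parent n0 fail=0; on 'c' 0 → fail=0;  out ∅∪∅=∅
  n6('d'): parent n0 fail=0; on 'd' 0 → fail=0;  out ∅∪∅=∅
  n21('b'): parent n0 fail=0; on 'b' 0 → fail=0;  out ∅∪∅=∅
  n26('a'): parent n0 fail=0; on 'a' 0 → fail=0;  out ∅∪∅=∅
  n2('eb'): parent n1 fail=0; on 'b' 0 → fail=21;  out ∅∪∅=∅
  n5('cb'): parent n4 fail=0; on 'b' 0 → fail=21;  out {1}∪∅={1}
  n7('de'): parent n6 fail=0; on 'e' 0 → fail=1;  out ∅∪∅=∅
  n12('dc'): parent n6 fail=0; on 'c' 0 → fail=4;  out ∅∪∅=∅
  n17('ca'): parent n4 fail=0; on 'a' 0 → fail=26;  out ∅∪∅=∅
  n19('ce'): parent n4 fail=0; on 'e' 0 → fail=1;  out ∅∪∅=∅
  n22('bd'): parent n21 fail=0; on 'd' 0 → fail=6;  out ∅∪∅=∅
  n27('ac'): parent n26 fail=0; on 'c' 0 → fail=4;  out {7}∪∅={7}
  n3('ebe'): parent n2 fail=21; on 'e' 21→0 → fail=1;  out {0}∪∅={0}
  n8('deb'): parent n7 fail=1; on 'b' 1 → fail=2;  out ∅∪∅=∅
  n13('dcc'): parent n12 fail=4; on 'c' 4→0 → fail=4;  out ∅∪∅=∅
  n18('cac'): parent n17 fail=26; on 'c' 26 → fail=27;  out {4}∪{7}={4,7}
  n20('ced'): parent n19 fail=1; on 'd' 1→0 → fail=6;  out {5}∪∅={5}
  n23('bde'): parent n22 fail=6; on 'e' 6 → fail=7;  out ∅∪∅=∅
  n9('debc'): parent n8 fail=2; on 'c' 2→21→0 → fail=4;  out ∅∪∅=∅
  n14('dccd'): parent n13 fail=4; on 'd' 4→0 → fail=6;  out ∅∪∅=∅
  n24('bded'): parent n23 fail=7; on 'd' 7→1→0 → fail=6;  out ∅∪∅=∅
  n10('debcc'): parent n9 fail=4; on 'c' 4→0 → fail=4;  out ∅∪∅=∅
  n15('dccdc'): parent n14 fail=6; on 'c' 6 → fail=12;  out ∅∪∅=∅
  n25('bdede'): parent n24 fail=6; on 'e' 6 → fail=7;  out {6}∪∅={6}
  n11('debcce'): parent n10 fail=4; on 'e' 4 → fail=19;  out {2}∪∅={2}
  n16('dccdcd'): parent n15 fail=12; on 'd' 12→4→0 → fail=6;  out {3}∪∅={3}

Run:
i=0 'd': node 0→6
i=1 'c': node 6→12
i=2 'a': node 12→17 (fail-walked)
i=3 'c': node 17→18  ** P4@[1:3],P7@[2:3]
i=4 'b': node 18→5 (fail-walked)  ** P1@[3:4]
i=5 'd': node 5→22 (fail-walked)
i=6 'e': node 22→23
i=7 'd': node 23→24
i=8 'e': node 24→25  ** P6@[4:8]
i=9 'b': node 25→8 (fail-walked)
i=10 'c': node 8→9
i=11 'c': node 9→10
i=12 'b': node 10→5 (fail-walked)  ** P1@[11:12]
i=13 'd': node 5→22 (fail-walked)
i=14 'e': node 22→23
i=15 'b': node 23→8 (fail-walked)
i=16 'c': node 8→9
i=17 'c': node 9→10
i=18 'e': node 10→11  ** P2@[13:18]
i=19 'c': node 11→4 (fail-walked)
i=20 'a': node 4→17
i=21 'e': node 17→1 (fail-walked)
i=22 'e': node 1→1 (fail-walked)
i=23 'c': node 1→4 (fail-walked)
i=24 'e': node 4→19
i=25 'b': node 19→2 (fail-walked)
i=26 'e': node 2→3  ** P0@[24:26]
i=27 'd': node 3→6 (fail-walked)
i=28 'e': node 6→7
i=29 'b': node 7→8
i=30 'c': node 8→9
i=31 'c': node 9→10
i=32 'e': node 10→11  ** P2@[27:32]
i=33 'a': node 11→26 (fail-walked)
i=34 'c': node 26→27  ** P7@[33:34]
i=35 'b': node 27→5 (fail-walked)  ** P1@[34:35]

Matches: [[3,4],[3,7],[4,1],[8,6],[12,1],[18,2],[26,0],[32,2],[34,7],[35,1]]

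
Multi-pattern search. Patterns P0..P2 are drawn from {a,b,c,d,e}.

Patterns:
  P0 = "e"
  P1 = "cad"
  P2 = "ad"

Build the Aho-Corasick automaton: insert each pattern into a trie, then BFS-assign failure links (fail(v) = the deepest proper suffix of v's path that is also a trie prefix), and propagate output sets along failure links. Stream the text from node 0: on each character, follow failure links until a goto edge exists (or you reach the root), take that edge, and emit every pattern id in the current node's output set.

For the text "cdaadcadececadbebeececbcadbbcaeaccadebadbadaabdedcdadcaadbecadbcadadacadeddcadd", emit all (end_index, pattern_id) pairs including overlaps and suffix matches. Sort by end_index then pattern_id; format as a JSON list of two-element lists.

Build:
Trie nodes:
  0='ε' goto a→5 c→2 e→1
  1='e' goto ·  ←P0
  2='c' goto a→3
  3='ca' goto d→4
  4='cad' goto ·  ←P1
  5='a' goto d→6
  6='ad' goto ·  ←P2

Failure links (BFS by depth):
  n1('e'): parent n0 fail=0; on 'e' 0 → fail=0;  out {0}∪∅={0}
  n2('c'): parent n0 fail=0; on 'c' 0 → fail=0;  out ∅∪∅=∅
  n5('a'): parent n0 fail=0; on 'a' 0 → fail=0;  out ∅∪∅=∅
  n3('ca'): parent n2 fail=0; on 'a' 0 → fail=5;  out ∅∪∅=∅
  n6('ad'): parent n5 fail=0; on 'd' 0 → fail=0;  out {2}∪∅={2}
  n4('cad'): parent n3 fail=5; on 'd' 5 → fail=6;  out {1}∪{2}={1,2}

Scan:
i=0 'c': node 0→2
i=1 'd': node 2→0 (via fail)
i=2 'a': node 0→5
i=3 'a': node 5→5 (via fail)
i=4 'd': node 5→6  ** P2@[3:4]
i=5 'c': node 6→2 (via fail)
i=6 'a': node 2→3
i=7 'd': node 3→4  ** P1@[5:7],P2@[6:7]
i=8 'e': node 4→1 (via fail)  ** P0@[8:8]
i=9 'c': node 1→2 (via fail)
i=10 'e': node 2→1 (via fail)  ** P0@[10:10]
i=11 'c': node 1→2 (via fail)
i=12 'a': node 2→3
i=13 'd': node 3→4  ** P1@[11:13],P2@[12:13]
i=14 'b': node 4→0 (via fail)
i=15 'e': node 0→1  ** P0@[15:15]
i=16 'b': node 1→0 (via fail)
i=17 'e': node 0→1  ** P0@[17:17]
i=18 'e': node 1→1 (via fail)  ** P0@[18:18]
i=19 'c': node 1→2 (via fail)
i=20 'e': node 2→1 (via fail)  ** P0@[20:20]
i=21 'c': node 1→2 (via fail)
i=22 'b': node 2→0 (via fail)
i=23 'c': node 0→2
i=24 'a': node 2→3
i=25 'd': node 3→4  ** P1@[23:25],P2@[24:25]
i=26 'b': node 4→0 (via fail)
i=27 'b': node 0→0
i=28 'c': node 0→2
i=29 'a': node 2→3
i=30 'e': node 3→1 (via fail)  ** P0@[30:30]
i=31 'a': node 1→5 (via fail)
i=32 'c': node 5→2 (via fail)
i=33 'c': node 2→2 (via fail)
i=34 'a': node 2→3
i=35 'd': node 3→4  ** P1@[33:35],P2@[34:35]
i=36 'e': node 4→1 (via fail)  ** P0@[36:36]
i=37 'b': node 1→0 (via fail)
i=38 'a': node 0→5
i=39 'd': node 5→6  ** P2@[38:39]
i=40 'b': node 6→0 (via fail)
i=41 'a': node 0→5
i=42 'd': node 5→6  ** P2@[41:42]
i=43 'a': node 6→5 (via fail)
i=44 'a': node 5→5 (via fail)
i=45 'b': node 5→0 (via fail)
i=46 'd': node 0→0
i=47 'e': node 0→1  ** P0@[47:47]
i=48 'd': node 1→0 (via fail)
i=49 'c': node 0→2
i=50 'd': node 2→0 (via fail)
i=51 'a': node 0→5
i=52 'd': node 5→6  ** P2@[51:52]
i=53 'c': node 6→2 (via fail)
i=54 'a': node 2→3
i=55 'a': node 3→5 (via fail)
i=56 'd': node 5→6  ** P2@[55:56]
i=57 'b': node 6→0 (via fail)
i=58 'e': node 0→1  ** P0@[58:58]
i=59 'c': node 1→2 (via fail)
i=60 'a': node 2→3
i=61 'd': node 3→4  ** P1@[59:61],P2@[60:61]
i=62 'b': node 4→0 (via fail)
i=63 'c': node 0→2
i=64 'a': node 2→3
i=65 'd': node 3→4  ** P1@[63:65],P2@[64:65]
i=66 'a': node 4→5 (via fail)
i=67 'd': node 5→6  ** P2@[66:67]
i=68 'a': node 6→5 (via fail)
i=69 'c': node 5→2 (via fail)
i=70 'a': node 2→3
i=71 'd': node 3→4  ** P1@[69:71],P2@[70:71]
i=72 'e': node 4→1 (via fail)  ** P0@[72:72]
i=73 'd': node 1→0 (via fail)
i=74 'd': node 0→0
i=75 'c': node 0→2
i=76 'a': node 2→3
i=77 'd': node 3→4  ** P1@[75:77],P2@[76:77]
i=78 'd': node 4→0 (via fail)

Matches: [[4,2],[7,1],[7,2],[8,0],[10,0],[13,1],[13,2],[15,0],[17,0],[18,0],[20,0],[25,1],[25,2],[30,0],[35,1],[35,2],[36,0],[39,2],[42,2],[47,0],[52,2],[56,2],[58,0],[61,1],[61,2],[65,1],[65,2],[67,2],[71,1],[71,2],[72,0],[77,1],[77,2]]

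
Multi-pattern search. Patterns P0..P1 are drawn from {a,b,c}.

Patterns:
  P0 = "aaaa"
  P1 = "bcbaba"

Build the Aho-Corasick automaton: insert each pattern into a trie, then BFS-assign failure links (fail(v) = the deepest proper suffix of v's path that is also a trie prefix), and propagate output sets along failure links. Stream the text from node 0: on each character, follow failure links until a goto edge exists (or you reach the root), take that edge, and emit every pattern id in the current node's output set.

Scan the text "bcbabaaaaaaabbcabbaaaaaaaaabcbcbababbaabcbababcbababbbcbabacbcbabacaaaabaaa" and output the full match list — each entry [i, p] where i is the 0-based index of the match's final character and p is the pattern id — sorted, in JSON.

Build automaton:
Trie nodes:
  0='ε' goto a→1 b→5
  1='a' goto a→2
  2='aa' goto a→3
  3='aaa' goto a→4
  4='aaaa' goto ·  ←P0
  5='b' goto c→6
  6='bc' goto b→7
  7='bcb' goto a→8
  8='bcba' goto b→9
  9='bcbab' goto a→10
  10='bcbaba' goto ·  ←P1

Failure links (BFS by depth):
  n1('a'): parent n0 fail=0; on 'a' 0 → fail=0;  out ∅∪∅=∅
  n5('b'): parent n0 fail=0; on 'b' 0 → fail=0;  out ∅∪∅=∅
  n2('aa'): parent n1 fail=0; on 'a' 0 → fail=1;  out ∅∪∅=∅
  n6('bc'): parent n5 fail=0; on 'c' 0 → fail=0;  out ∅∪∅=∅
  n3('aaa'): parent n2 fail=1; on 'a' 1 → fail=2;  out ∅∪∅=∅
  n7('bcb'): parent n6 fail=0; on 'b' 0 → fail=5;  out ∅∪∅=∅
  n4('aaaa'): parent n3 fail=2; on 'a' 2 → fail=3;  out {0}∪∅={0}
  n8('bcba'): parent n7 fail=5; on 'a' 5→0 → fail=1;  out ∅∪∅=∅
  n9('bcbab'): parent n8 fail=1; on 'b' 1→0 → fail=5;  out ∅∪∅=∅
  n10('bcbaba'): parent n9 fail=5; on 'a' 5→0 → fail=1;  out {1}∪∅={1}

Text stream:
pos 0 'b': at 5
pos 1 'c': at 6
pos 2 'b': at 7
pos 3 'a': at 8
pos 4 'b': at 9
pos 5 'a': at 10  → match P1@[0:5]
pos 6 'a': at 2 ·f
pos 7 'a': at 3
pos 8 'a': at 4  → match P0@[5:8]
pos 9 'a': at 4 ·f  → match P0@[6:9]
pos 10 'a': at 4 ·f  → match P0@[7:10]
pos 11 'a': at 4 ·f  → match P0@[8:11]
pos 12 'b': at 5 ·f
pos 13 'b': at 5 ·f
pos 14 'c': at 6
pos 15 'a': at 1 ·f
pos 16 'b': at 5 ·f
pos 17 'b': at 5 ·f
pos 18 'a': at 1 ·f
pos 19 'a': at 2
pos 20 'a': at 3
pos 21 'a': at 4  → match P0@[18:21]
pos 22 'a': at 4 ·f  → match P0@[19:22]
pos 23 'a': at 4 ·f  → match P0@[20:23]
pos 24 'a': at 4 ·f  → match P0@[21:24]
pos 25 'a': at 4 ·f  → match P0@[22:25]
pos 26 'a': at 4 ·f  → match P0@[23:26]
pos 27 'b': at 5 ·f
pos 28 'c': at 6
pos 29 'b': at 7
pos 30 'c': at 6 ·f
pos 31 'b': at 7
pos 32 'a': at 8
pos 33 'b': at 9
pos 34 'a': at 10  → match P1@[29:34]
pos 35 'b': at 5 ·f
pos 36 'b': at 5 ·f
pos 37 'a': at 1 ·f
pos 38 'a': at 2
pos 39 'b': at 5 ·f
pos 40 'c': at 6
pos 41 'b': at 7
pos 42 'a': at 8
pos 43 'b': at 9
pos 44 'a': at 10  → match P1@[39:44]
pos 45 'b': at 5 ·f
pos 46 'c': at 6
pos 47 'b': at 7
pos 48 'a': at 8
pos 49 'b': at 9
pos 50 'a': at 10  → match P1@[45:50]
pos 51 'b': at 5 ·f
pos 52 'b': at 5 ·f
pos 53 'b': at 5 ·f
pos 54 'c': at 6
pos 55 'b': at 7
pos 56 'a': at 8
pos 57 'b': at 9
pos 58 'a': at 10  → match P1@[53:58]
pos 59 'c': at 0 ·f
pos 60 'b': at 5
pos 61 'c': at 6
pos 62 'b': at 7
pos 63 'a': at 8
pos 64 'b': at 9
pos 65 'a': at 10  → match P1@[60:65]
pos 66 'c': at 0 ·f
pos 67 'a': at 1
pos 68 'a': at 2
pos 69 'a': at 3
pos 70 'a': at 4  → match P0@[67:70]
pos 71 'b': at 5 ·f
pos 72 'a': at 1 ·f
pos 73 'a': at 2
pos 74 'a': at 3

Result: [[5,1],[8,0],[9,0],[10,0],[11,0],[21,0],[22,0],[23,0],[24,0],[25,0],[26,0],[34,1],[44,1],[50,1],[58,1],[65,1],[70,0]]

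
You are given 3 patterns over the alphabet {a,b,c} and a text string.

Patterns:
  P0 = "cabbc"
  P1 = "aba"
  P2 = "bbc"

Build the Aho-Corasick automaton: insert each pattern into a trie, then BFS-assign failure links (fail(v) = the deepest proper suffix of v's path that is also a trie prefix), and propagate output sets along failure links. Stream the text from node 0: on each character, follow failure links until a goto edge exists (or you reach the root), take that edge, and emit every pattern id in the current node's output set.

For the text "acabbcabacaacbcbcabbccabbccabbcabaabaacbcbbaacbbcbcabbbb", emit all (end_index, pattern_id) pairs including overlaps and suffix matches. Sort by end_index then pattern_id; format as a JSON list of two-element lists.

Construct AC machine:
Trie (insert patterns):
  0='ε' goto a→6 b→9 c→1
  1='c' goto a→2
  2='ca' goto b→3
  3='cab' goto b→4
  4='cabb' goto c→5
  5='cabbc' goto ·  ←P0
  6='a' goto b→7
  7='ab' goto a→8
  8='aba' goto ·  ←P1
  9='b' goto b→10
  10='bb' goto c→11
  11='bbc' goto ·  ←P2

Failure links (BFS by depth):
  n1('c'): parent n0 fail=0; on 'c' 0 → fail=0;  out ∅∪∅=∅
  n6('a'): parent n0 fail=0; on 'a' 0 → fail=0;  out ∅∪∅=∅
  n9('b'): parent n0 fail=0; on 'b' 0 → fail=0;  out ∅∪∅=∅
  n2('ca'): parent n1 fail=0; on 'a' 0 → fail=6;  out ∅∪∅=∅
  n7('ab'): parent n6 fail=0; on 'b' 0 → fail=9;  out ∅∪∅=∅
  n10('bb'): parent n9 fail=0; on 'b' 0 → fail=9;  out ∅∪∅=∅
  n3('cab'): parent n2 fail=6; on 'b' 6 → fail=7;  out ∅∪∅=∅
  n8('aba'): parent n7 fail=9; on 'a' 9→0 → fail=6;  out {1}∪∅={1}
  n11('bbc'): parent n10 fail=9; on 'c' 9→0 → fail=1;  out {2}∪∅={2}
  n4('cabb'): parent n3 fail=7; on 'b' 7→9 → fail=10;  out ∅∪∅=∅
  n5('cabbc'): parent n4 fail=10; on 'c' 10 → fail=11;  out {0}∪{2}={0,2}

Run:
pos 0 'a': at 6
pos 1 'c': at 1 ·f
pos 2 'a': at 2
pos 3 'b': at 3
pos 4 'b': at 4
pos 5 'c': at 5  emit P0@[1:5],P2@[3:5]
pos 6 'a': at 2 ·f
pos 7 'b': at 3
pos 8 'a': at 8 ·f  emit P1@[6:8]
pos 9 'c': at 1 ·f
pos 10 'a': at 2
pos 11 'a': at 6 ·f
pos 12 'c': at 1 ·f
pos 13 'b': at 9 ·f
pos 14 'c': at 1 ·f
pos 15 'b': at 9 ·f
pos 16 'c': at 1 ·f
pos 17 'a': at 2
pos 18 'b': at 3
pos 19 'b': at 4
pos 20 'c': at 5  emit P0@[16:20],P2@[18:20]
pos 21 'c': at 1 ·f
pos 22 'a': at 2
pos 23 'b': at 3
pos 24 'b': at 4
pos 25 'c': at 5  emit P0@[21:25],P2@[23:25]
pos 26 'c': at 1 ·f
pos 27 'a': at 2
pos 28 'b': at 3
pos 29 'b': at 4
pos 30 'c': at 5  emit P0@[26:30],P2@[28:30]
pos 31 'a': at 2 ·f
pos 32 'b': at 3
pos 33 'a': at 8 ·f  emit P1@[31:33]
pos 34 'a': at 6 ·f
pos 35 'b': at 7
pos 36 'a': at 8  emit P1@[34:36]
pos 37 'a': at 6 ·f
pos 38 'c': at 1 ·f
pos 39 'b': at 9 ·f
pos 40 'c': at 1 ·f
pos 41 'b': at 9 ·f
pos 42 'b': at 10
pos 43 'a': at 6 ·f
pos 44 'a': at 6 ·f
pos 45 'c': at 1 ·f
pos 46 'b': at 9 ·f
pos 47 'b': at 10
pos 48 'c': at 11  emit P2@[46:48]
pos 49 'b': at 9 ·f
pos 50 'c': at 1 ·f
pos 51 'a': at 2
pos 52 'b': at 3
pos 53 'b': at 4
pos 54 'b': at 10 ·f
pos 55 'b': at 10 ·f

All matches (sorted): [[5,0],[5,2],[8,1],[20,0],[20,2],[25,0],[25,2],[30,0],[30,2],[33,1],[36,1],[48,2]]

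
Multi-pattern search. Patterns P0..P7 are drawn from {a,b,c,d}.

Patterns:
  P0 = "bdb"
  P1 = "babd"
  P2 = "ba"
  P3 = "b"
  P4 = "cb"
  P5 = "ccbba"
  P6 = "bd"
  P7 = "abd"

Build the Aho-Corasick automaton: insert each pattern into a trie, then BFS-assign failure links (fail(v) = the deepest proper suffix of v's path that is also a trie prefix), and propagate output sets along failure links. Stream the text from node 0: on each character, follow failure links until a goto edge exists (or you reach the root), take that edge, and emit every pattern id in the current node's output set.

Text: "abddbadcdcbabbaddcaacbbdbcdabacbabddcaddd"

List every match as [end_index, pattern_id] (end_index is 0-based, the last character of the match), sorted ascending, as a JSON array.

Construct AC machine:
Trie nodes:
  n0 'ε': a→13 b→1 c→7
  n1 'b': a→4 d→2  [P3 ends]
  n2 'bd': b→3  [P6 ends]
  n3 'bdb': ·  [P0 ends]
  n4 'ba': b→5  [P2 ends]
  n5 'bab': d→6
  n6 'babd': ·  [P1 ends]
  n7 'c': b→8 c→9
  n8 'cb': ·  [P4 ends]
  n9 'cc': b→10
  n10 'ccb': b→11
  n11 'ccbb': a→12
  n12 'ccbba': ·  [P5 ends]
  n13 'a': b→14
  n14 'ab': d→15
  n15 'abd': ·  [P7 ends]

BFS fail/out derivation:
  fail(1) 'b': from fail(0)=0 chase 'b': 0 ⇒ 0;  out={3}∪out(0)={3}
  fail(7) 'c': from fail(0)=0 chase 'c': 0 ⇒ 0;  out=∅∪out(0)=∅
  fail(13) 'a': from fail(0)=0 chase 'a': 0 ⇒ 0;  out=∅∪out(0)=∅
  fail(2) 'bd': from fail(1)=0 chase 'd': 0 ⇒ 0;  out={6}∪out(0)={6}
  fail(4) 'ba': from fail(1)=0 chase 'a': 0 ⇒ 13;  out={2}∪out(13)={2}
  fail(8) 'cb': from fail(7)=0 chase 'b': 0 ⇒ 1;  out={4}∪out(1)={3,4}
  fail(9) 'cc': from fail(7)=0 chase 'c': 0 ⇒ 7;  out=∅∪out(7)=∅
  fail(14) 'ab': from fail(13)=0 chase 'b': 0 ⇒ 1;  out=∅∪out(1)={3}
  fail(3) 'bdb': from fail(2)=0 chase 'b': 0 ⇒ 1;  out={0}∪out(1)={0,3}
  fail(5) 'bab': from fail(4)=13 chase 'b': 13 ⇒ 14;  out=∅∪out(14)={3}
  fail(10) 'ccb': from fail(9)=7 chase 'b': 7 ⇒ 8;  out=∅∪out(8)={3,4}
  fail(15) 'abd': from fail(14)=1 chase 'd': 1 ⇒ 2;  out={7}∪out(2)={6,7}
  fail(6) 'babd': from fail(5)=14 chase 'd': 14 ⇒ 15;  out={1}∪out(15)={1,6,7}
  fail(11) 'ccbb': from fail(10)=8 chase 'b': 8→1→0 ⇒ 1;  out=∅∪out(1)={3}
  fail(12) 'ccbba': from fail(11)=1 chase 'a': 1 ⇒ 4;  out={5}∪out(4)={2,5}

Text stream:
pos 0 'a': at 13
pos 1 'b': at 14  emit P3@[1:1]
pos 2 'd': at 15  emit P6@[1:2],P7@[0:2]
pos 3 'd': at 0 (via fail)
pos 4 'b': at 1  emit P3@[4:4]
pos 5 'a': at 4  emit P2@[4:5]
pos 6 'd': at 0 (via fail)
pos 7 'c': at 7
pos 8 'd': at 0 (via fail)
pos 9 'c': at 7
pos 10 'b': at 8  emit P3@[10:10],P4@[9:10]
pos 11 'a': at 4 (via fail)  emit P2@[10:11]
pos 12 'b': at 5  emit P3@[12:12]
pos 13 'b': at 1 (via fail)  emit P3@[13:13]
pos 14 'a': at 4  emit P2@[13:14]
pos 15 'd': at 0 (via fail)
pos 16 'd': at 0
pos 17 'c': at 7
pos 18 'a': at 13 (via fail)
pos 19 'a': at 13 (via fail)
pos 20 'c': at 7 (via fail)
pos 21 'b': at 8  emit P3@[21:21],P4@[20:21]
pos 22 'b': at 1 (via fail)  emit P3@[22:22]
pos 23 'd': at 2  emit P6@[22:23]
pos 24 'b': at 3  emit P0@[22:24],P3@[24:24]
pos 25 'c': at 7 (via fail)
pos 26 'd': at 0 (via fail)
pos 27 'a': at 13
pos 28 'b': at 14  emit P3@[28:28]
pos 29 'a': at 4 (via fail)  emit P2@[28:29]
pos 30 'c': at 7 (via fail)
pos 31 'b': at 8  emit P3@[31:31],P4@[30:31]
pos 32 'a': at 4 (via fail)  emit P2@[31:32]
pos 33 'b': at 5  emit P3@[33:33]
pos 34 'd': at 6  emit P1@[31:34],P6@[33:34],P7@[32:34]
pos 35 'd': at 0 (via fail)
pos 36 'c': at 7
pos 37 'a': at 13 (via fail)
pos 38 'd': at 0 (via fail)
pos 39 'd': at 0
pos 40 'd': at 0

Result: [[1,3],[2,6],[2,7],[4,3],[5,2],[10,3],[10,4],[11,2],[12,3],[13,3],[14,2],[21,3],[21,4],[22,3],[23,6],[24,0],[24,3],[28,3],[29,2],[31,3],[31,4],[32,2],[33,3],[34,1],[34,6],[34,7]]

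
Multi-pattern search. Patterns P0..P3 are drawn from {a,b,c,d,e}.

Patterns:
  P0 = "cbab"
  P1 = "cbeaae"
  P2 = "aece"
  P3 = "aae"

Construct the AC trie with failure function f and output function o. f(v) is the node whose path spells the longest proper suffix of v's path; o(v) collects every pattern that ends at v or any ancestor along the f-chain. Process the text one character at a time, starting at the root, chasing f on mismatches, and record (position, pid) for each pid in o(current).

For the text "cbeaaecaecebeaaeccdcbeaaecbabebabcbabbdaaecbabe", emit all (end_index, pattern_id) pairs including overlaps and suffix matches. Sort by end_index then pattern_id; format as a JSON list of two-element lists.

Construct AC machine:
Trie nodes:
  n0 'ε': a→9 c→1
  n1 'c': b→2
  n2 'cb': a→3 e→5
  n3 'cba': b→4
  n4 'cbab': ·  ←P0
  n5 'cbe': a→6
  n6 'cbea': a→7
  n7 'cbeaa': e→8
  n8 'cbeaae': ·  ←P1
  n9 'a': a→13 e→10
  n10 'ae': c→11
  n11 'aec': e→12
  n12 'aece': ·  ←P2
  n13 'aa': e→14
  n14 'aae': ·  ←P3

BFS fail/out derivation:
  fail(1) 'c': from fail(0)=0 chase 'c': 0 ⇒ 0;  out=∅∪out(0)=∅
  fail(9) 'a': from fail(0)=0 chase 'a': 0 ⇒ 0;  out=∅∪out(0)=∅
  fail(2) 'cb': from fail(1)=0 chase 'b': 0 ⇒ 0;  out=∅∪out(0)=∅
  fail(10) 'ae': from fail(9)=0 chase 'e': 0 ⇒ 0;  out=∅∪out(0)=∅
  fail(13) 'aa': from fail(9)=0 chase 'a': 0 ⇒ 9;  out=∅∪out(9)=∅
  fail(3) 'cba': from fail(2)=0 chase 'a': 0 ⇒ 9;  out=∅∪out(9)=∅
  fail(5) 'cbe': from fail(2)=0 chase 'e': 0 ⇒ 0;  out=∅∪out(0)=∅
  fail(11) 'aec': from fail(10)=0 chase 'c': 0 ⇒ 1;  out=∅∪out(1)=∅
  fail(14) 'aae': from fail(13)=9 chase 'e': 9 ⇒ 10;  out={3}∪out(10)={3}
  fail(4) 'cbab': from fail(3)=9 chase 'b': 9→0 ⇒ 0;  out={0}∪out(0)={0}
  fail(6) 'cbea': from fail(5)=0 chase 'a': 0 ⇒ 9;  out=∅∪out(9)=∅
  fail(12) 'aece': from fail(11)=1 chase 'e': 1→0 ⇒ 0;  out={2}∪out(0)={2}
  fail(7) 'cbeaa': from fail(6)=9 chase 'a': 9 ⇒ 13;  out=∅∪out(13)=∅
  fail(8) 'cbeaae': from fail(7)=13 chase 'e': 13 ⇒ 14;  out={1}∪out(14)={1,3}

Text stream:
[0] read 'c'  n0⇒n1
[1] read 'b'  n1⇒n2
[2] read 'e'  n2⇒n5
[3] read 'a'  n5⇒n6
[4] read 'a'  n6⇒n7
[5] read 'e'  n7⇒n8  → match P1@[0:5],P3@[3:5]
[6] read 'c'  n8⇒n11 (fail-walked)
[7] read 'a'  n11⇒n9 (fail-walked)
[8] read 'e'  n9⇒n10
[9] read 'c'  n10⇒n11
[10] read 'e'  n11⇒n12  → match P2@[7:10]
[11] read 'b'  n12⇒n0 (fail-walked)
[12] read 'e'  n0⇒n0
[13] read 'a'  n0⇒n9
[14] read 'a'  n9⇒n13
[15] read 'e'  n13⇒n14  → match P3@[13:15]
[16] read 'c'  n14⇒n11 (fail-walked)
[17] read 'c'  n11⇒n1 (fail-walked)
[18] read 'd'  n1⇒n0 (fail-walked)
[19] read 'c'  n0⇒n1
[20] read 'b'  n1⇒n2
[21] read 'e'  n2⇒n5
[22] read 'a'  n5⇒n6
[23] read 'a'  n6⇒n7
[24] read 'e'  n7⇒n8  → match P1@[19:24],P3@[22:24]
[25] read 'c'  n8⇒n11 (fail-walked)
[26] read 'b'  n11⇒n2 (fail-walked)
[27] read 'a'  n2⇒n3
[28] read 'b'  n3⇒n4  → match P0@[25:28]
[29] read 'e'  n4⇒n0 (fail-walked)
[30] read 'b'  n0⇒n0
[31] read 'a'  n0⇒n9
[32] read 'b'  n9⇒n0 (fail-walked)
[33] read 'c'  n0⇒n1
[34] read 'b'  n1⇒n2
[35] read 'a'  n2⇒n3
[36] read 'b'  n3⇒n4  → match P0@[33:36]
[37] read 'b'  n4⇒n0 (fail-walked)
[38] read 'd'  n0⇒n0
[39] read 'a'  n0⇒n9
[40] read 'a'  n9⇒n13
[41] read 'e'  n13⇒n14  → match P3@[39:41]
[42] read 'c'  n14⇒n11 (fail-walked)
[43] read 'b'  n11⇒n2 (fail-walked)
[44] read 'a'  n2⇒n3
[45] read 'b'  n3⇒n4  → match P0@[42:45]
[46] read 'e'  n4⇒n0 (fail-walked)

All matches (sorted): [[5,1],[5,3],[10,2],[15,3],[24,1],[24,3],[28,0],[36,0],[41,3],[45,0]]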